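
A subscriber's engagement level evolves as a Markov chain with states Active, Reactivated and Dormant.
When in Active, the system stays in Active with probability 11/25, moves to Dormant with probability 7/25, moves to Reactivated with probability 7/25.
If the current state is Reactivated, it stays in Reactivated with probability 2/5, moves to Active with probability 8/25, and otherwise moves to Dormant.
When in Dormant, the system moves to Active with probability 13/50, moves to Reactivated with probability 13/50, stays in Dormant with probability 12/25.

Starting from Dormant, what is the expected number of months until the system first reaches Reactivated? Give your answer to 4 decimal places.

Let t(s) be the expected number of months to first reach Reactivated from state s, with t(Reactivated) = 0. Conditioning on the first month:
t(Active) = 1 + 0.44·t(Active) + 0.28·t(Dormant)
t(Dormant) = 1 + 0.26·t(Active) + 0.48·t(Dormant)
Solving: t(Active) = 3.6630, t(Dormant) = 3.7546.
Expected months from Dormant to Reactivated: 3.7546.

3.7546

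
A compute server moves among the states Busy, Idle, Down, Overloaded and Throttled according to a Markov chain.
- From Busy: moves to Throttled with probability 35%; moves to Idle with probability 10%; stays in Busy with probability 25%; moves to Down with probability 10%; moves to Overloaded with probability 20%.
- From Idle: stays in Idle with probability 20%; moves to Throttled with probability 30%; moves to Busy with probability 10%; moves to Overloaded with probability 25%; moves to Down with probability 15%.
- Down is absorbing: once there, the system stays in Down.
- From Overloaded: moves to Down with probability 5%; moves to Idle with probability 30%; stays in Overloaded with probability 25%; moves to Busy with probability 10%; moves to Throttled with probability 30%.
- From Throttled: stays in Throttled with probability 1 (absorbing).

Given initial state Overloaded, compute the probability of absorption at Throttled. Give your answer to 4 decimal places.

0.7906

Let h(s) be the probability of absorption at Throttled starting from transient state s. Then h(Throttled) = 1 and h(Down) = 0. By first-step analysis:
h(Busy) = 0.25·h(Busy) + 0.1·h(Idle) + 0.1·0 + 0.2·h(Overloaded) + 0.35·1
h(Idle) = 0.1·h(Busy) + 0.2·h(Idle) + 0.15·0 + 0.25·h(Overloaded) + 0.3·1
h(Overloaded) = 0.1·h(Busy) + 0.3·h(Idle) + 0.05·0 + 0.25·h(Overloaded) + 0.3·1
Solving: h(Busy) = 0.7733, h(Idle) = 0.7187, h(Overloaded) = 0.7906.
Starting from Overloaded, the probability is 0.7906.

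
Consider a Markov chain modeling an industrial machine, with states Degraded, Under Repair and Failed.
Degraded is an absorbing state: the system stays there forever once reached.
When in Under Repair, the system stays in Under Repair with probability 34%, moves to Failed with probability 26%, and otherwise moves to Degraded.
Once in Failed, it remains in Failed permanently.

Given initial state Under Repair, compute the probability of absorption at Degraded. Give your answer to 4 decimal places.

Let h(s) be the probability of absorption at Degraded starting from transient state s. Then h(Degraded) = 1 and h(Failed) = 0. By first-step analysis:
h(Under Repair) = 0.4·1 + 0.34·h(Under Repair) + 0.26·0
Solving: h(Under Repair) = 0.6061.
Starting from Under Repair, the probability is 0.6061.

0.6061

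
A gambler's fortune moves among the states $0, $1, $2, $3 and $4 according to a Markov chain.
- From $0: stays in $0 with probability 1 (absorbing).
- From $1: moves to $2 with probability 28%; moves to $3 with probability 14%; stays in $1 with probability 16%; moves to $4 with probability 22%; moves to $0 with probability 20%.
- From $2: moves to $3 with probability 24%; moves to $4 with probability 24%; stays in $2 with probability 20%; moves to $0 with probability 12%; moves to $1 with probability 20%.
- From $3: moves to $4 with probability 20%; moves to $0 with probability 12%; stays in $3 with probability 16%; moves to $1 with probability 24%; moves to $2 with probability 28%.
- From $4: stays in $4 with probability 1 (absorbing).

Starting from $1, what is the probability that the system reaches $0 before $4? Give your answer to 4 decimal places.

Let h(s) be the probability of absorption at $0 starting from transient state s. Then h($0) = 1 and h($4) = 0. By first-step analysis:
h($1) = 0.2·1 + 0.16·h($1) + 0.28·h($2) + 0.14·h($3) + 0.22·0
h($2) = 0.12·1 + 0.2·h($1) + 0.2·h($2) + 0.24·h($3) + 0.24·0
h($3) = 0.12·1 + 0.24·h($1) + 0.28·h($2) + 0.16·h($3) + 0.2·0
Solving: h($1) = 0.4276, h($2) = 0.3738, h($3) = 0.3896.
Starting from $1, the probability is 0.4276.

0.4276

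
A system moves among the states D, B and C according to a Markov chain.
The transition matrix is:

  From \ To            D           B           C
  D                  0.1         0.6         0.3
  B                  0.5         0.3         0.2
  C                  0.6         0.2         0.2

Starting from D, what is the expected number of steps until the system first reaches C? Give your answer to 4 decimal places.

Let t(s) be the expected number of steps to first reach C from state s, with t(C) = 0. Conditioning on the first step:
t(D) = 1 + 0.1·t(D) + 0.6·t(B)
t(B) = 1 + 0.5·t(D) + 0.3·t(B)
Solving: t(D) = 3.9394, t(B) = 4.2424.
Expected steps from D to C: 3.9394.

3.9394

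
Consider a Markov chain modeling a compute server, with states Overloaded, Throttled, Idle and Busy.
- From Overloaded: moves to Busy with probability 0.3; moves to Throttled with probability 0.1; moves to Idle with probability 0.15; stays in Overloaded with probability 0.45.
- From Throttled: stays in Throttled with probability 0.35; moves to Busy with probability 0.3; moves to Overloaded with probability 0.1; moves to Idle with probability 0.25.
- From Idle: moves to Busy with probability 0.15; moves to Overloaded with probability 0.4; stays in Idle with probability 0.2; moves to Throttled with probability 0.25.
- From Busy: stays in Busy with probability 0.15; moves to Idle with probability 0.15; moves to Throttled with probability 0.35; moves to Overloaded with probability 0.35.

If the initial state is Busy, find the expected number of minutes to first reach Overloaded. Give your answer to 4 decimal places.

Let t(s) be the expected number of minutes to first reach Overloaded from state s, with t(Overloaded) = 0. Conditioning on the first minute:
t(Throttled) = 1 + 0.35·t(Throttled) + 0.25·t(Idle) + 0.3·t(Busy)
t(Idle) = 1 + 0.25·t(Throttled) + 0.2·t(Idle) + 0.15·t(Busy)
t(Busy) = 1 + 0.35·t(Throttled) + 0.15·t(Idle) + 0.15·t(Busy)
Solving: t(Throttled) = 4.4852, t(Idle) = 3.3286, t(Busy) = 3.6107.
Expected minutes from Busy to Overloaded: 3.6107.

3.6107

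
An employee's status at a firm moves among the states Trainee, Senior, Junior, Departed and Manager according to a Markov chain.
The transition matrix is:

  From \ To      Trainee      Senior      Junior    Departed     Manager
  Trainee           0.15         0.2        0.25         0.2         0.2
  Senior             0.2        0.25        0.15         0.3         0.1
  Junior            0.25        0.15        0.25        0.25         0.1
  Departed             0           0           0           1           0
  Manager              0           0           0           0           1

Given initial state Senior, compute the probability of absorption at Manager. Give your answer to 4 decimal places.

Let h(s) be the probability of absorption at Manager starting from transient state s. Then h(Manager) = 1 and h(Departed) = 0. By first-step analysis:
h(Trainee) = 0.15·h(Trainee) + 0.2·h(Senior) + 0.25·h(Junior) + 0.2·0 + 0.2·1
h(Senior) = 0.2·h(Trainee) + 0.25·h(Senior) + 0.15·h(Junior) + 0.3·0 + 0.1·1
h(Junior) = 0.25·h(Trainee) + 0.15·h(Senior) + 0.25·h(Junior) + 0.25·0 + 0.1·1
Solving: h(Trainee) = 0.4045, h(Senior) = 0.3071, h(Junior) = 0.3296.
Starting from Senior, the probability is 0.3071.

0.3071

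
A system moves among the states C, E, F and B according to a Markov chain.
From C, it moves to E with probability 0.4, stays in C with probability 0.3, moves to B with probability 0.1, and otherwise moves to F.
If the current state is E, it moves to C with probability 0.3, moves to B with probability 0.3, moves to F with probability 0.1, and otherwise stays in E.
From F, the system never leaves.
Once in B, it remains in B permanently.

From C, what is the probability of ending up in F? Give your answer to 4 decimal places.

0.4865

Let h(s) be the probability of absorption at F starting from transient state s. Then h(F) = 1 and h(B) = 0. By first-step analysis:
h(C) = 0.3·h(C) + 0.4·h(E) + 0.2·1 + 0.1·0
h(E) = 0.3·h(C) + 0.3·h(E) + 0.1·1 + 0.3·0
Solving: h(C) = 0.4865, h(E) = 0.3514.
Starting from C, the probability is 0.4865.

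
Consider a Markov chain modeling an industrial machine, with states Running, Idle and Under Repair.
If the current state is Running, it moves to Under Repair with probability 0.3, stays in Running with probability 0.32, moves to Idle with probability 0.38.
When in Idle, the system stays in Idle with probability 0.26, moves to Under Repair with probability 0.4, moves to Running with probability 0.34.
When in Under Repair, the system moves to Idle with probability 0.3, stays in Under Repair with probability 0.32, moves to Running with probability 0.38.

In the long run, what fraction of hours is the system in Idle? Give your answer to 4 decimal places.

0.3151

Let the stationary distribution be π with π = πP and π_1 + π_2 + π_3 = 1.
π_1 = 0.32·π_1 + 0.34·π_2 + 0.38·π_3
π_2 = 0.38·π_1 + 0.26·π_2 + 0.3·π_3
Solving with the normalization constraint gives π = (0.3466, 0.3151, 0.3383).
So the stationary probability of Idle is 0.3151.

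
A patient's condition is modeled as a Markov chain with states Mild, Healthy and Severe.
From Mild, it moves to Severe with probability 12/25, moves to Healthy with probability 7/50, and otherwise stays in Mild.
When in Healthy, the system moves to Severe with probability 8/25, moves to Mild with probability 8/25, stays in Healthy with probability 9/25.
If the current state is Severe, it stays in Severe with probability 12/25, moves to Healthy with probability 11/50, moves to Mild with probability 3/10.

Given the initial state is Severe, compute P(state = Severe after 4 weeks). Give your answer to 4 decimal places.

0.4439

Propagate the distribution vector 4 weeks from Severe.
After 0 weeks: (0.0000, 0.0000, 1.0000)
After 1 week: (0.3000, 0.2200, 0.4800)
After 2 weeks: (0.3284, 0.2268, 0.4448)
After 3 weeks: (0.3308, 0.2255, 0.4437)
After 4 weeks: (0.3310, 0.2251, 0.4439)
P(in Severe after 4 weeks) = 0.4439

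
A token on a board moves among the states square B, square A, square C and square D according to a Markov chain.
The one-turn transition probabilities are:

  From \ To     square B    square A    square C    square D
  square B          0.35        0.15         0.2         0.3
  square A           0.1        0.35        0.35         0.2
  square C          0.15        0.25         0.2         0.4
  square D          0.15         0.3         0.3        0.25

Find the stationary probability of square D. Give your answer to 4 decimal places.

0.2852

Let the stationary distribution be π with π = πP and π_1 + π_2 + π_3 + π_4 = 1.
π_1 = 0.35·π_1 + 0.1·π_2 + 0.15·π_3 + 0.15·π_4
π_2 = 0.15·π_1 + 0.35·π_2 + 0.25·π_3 + 0.3·π_4
π_3 = 0.2·π_1 + 0.35·π_2 + 0.2·π_3 + 0.3·π_4
Solving with the normalization constraint gives π = (0.1703, 0.2747, 0.2697, 0.2852).
So the stationary probability of square D is 0.2852.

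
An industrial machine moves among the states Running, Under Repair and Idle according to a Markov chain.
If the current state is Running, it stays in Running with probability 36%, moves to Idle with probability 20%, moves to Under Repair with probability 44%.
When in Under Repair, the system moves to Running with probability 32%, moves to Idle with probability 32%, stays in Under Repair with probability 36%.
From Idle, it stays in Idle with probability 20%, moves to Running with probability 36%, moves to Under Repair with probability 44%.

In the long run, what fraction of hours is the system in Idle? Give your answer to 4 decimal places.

Let the stationary distribution be π with π = πP and π_1 + π_2 + π_3 = 1.
π_1 = 0.36·π_1 + 0.32·π_2 + 0.36·π_3
π_2 = 0.44·π_1 + 0.36·π_2 + 0.44·π_3
Solving with the normalization constraint gives π = (0.3437, 0.4074, 0.2489).
So the stationary probability of Idle is 0.2489.

0.2489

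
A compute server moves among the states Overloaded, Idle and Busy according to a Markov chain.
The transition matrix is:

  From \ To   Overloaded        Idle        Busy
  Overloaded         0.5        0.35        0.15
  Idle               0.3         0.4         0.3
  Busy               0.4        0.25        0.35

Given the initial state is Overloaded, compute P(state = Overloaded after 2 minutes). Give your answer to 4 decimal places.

Sum over the intermediate state after 1 minute:
P = P(Overloaded→Overloaded)·P(Overloaded→Overloaded) + P(Overloaded→Idle)·P(Idle→Overloaded) + P(Overloaded→Busy)·P(Busy→Overloaded)
  = 0.5×0.5 + 0.35×0.3 + 0.15×0.4
  = 0.2500 + 0.1050 + 0.0600 = 0.4150

0.4150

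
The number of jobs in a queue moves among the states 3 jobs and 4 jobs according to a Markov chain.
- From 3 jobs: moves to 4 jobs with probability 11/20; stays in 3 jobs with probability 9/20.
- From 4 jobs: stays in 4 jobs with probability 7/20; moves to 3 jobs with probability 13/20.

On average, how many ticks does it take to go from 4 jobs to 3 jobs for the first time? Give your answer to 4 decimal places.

1.5385

Let t(s) be the expected number of ticks to first reach 3 jobs from state s, with t(3 jobs) = 0. Conditioning on the first tick:
t(4 jobs) = 1 + 0.35·t(4 jobs)
Solving: t(4 jobs) = 1.5385.
Expected ticks from 4 jobs to 3 jobs: 1.5385.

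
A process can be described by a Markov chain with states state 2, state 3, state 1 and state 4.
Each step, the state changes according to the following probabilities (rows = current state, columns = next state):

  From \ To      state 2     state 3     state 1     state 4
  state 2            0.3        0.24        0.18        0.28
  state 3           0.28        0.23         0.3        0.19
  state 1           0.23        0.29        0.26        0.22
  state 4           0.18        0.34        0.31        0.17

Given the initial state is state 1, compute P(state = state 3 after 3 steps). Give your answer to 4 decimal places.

Propagate the distribution vector 3 steps from state 1.
After 0 steps: (0.0000, 0.0000, 1.0000, 0.0000)
After 1 step: (0.2300, 0.2900, 0.2600, 0.2200)
After 2 steps: (0.2496, 0.2721, 0.2642, 0.2141)
After 3 steps: (0.2504, 0.2719, 0.2616, 0.2161)
P(in state 3 after 3 steps) = 0.2719

0.2719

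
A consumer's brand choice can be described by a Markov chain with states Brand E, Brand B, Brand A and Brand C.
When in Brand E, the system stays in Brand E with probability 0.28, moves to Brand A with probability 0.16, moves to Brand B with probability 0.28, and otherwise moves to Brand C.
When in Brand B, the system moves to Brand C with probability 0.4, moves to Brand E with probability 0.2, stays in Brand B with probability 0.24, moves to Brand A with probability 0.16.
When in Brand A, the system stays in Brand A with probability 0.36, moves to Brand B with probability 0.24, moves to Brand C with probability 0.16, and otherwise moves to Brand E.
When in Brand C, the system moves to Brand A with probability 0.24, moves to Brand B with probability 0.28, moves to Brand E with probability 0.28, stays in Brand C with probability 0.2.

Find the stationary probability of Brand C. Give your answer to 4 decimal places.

Let the stationary distribution be π with π = πP and π_1 + π_2 + π_3 + π_4 = 1.
π_1 = 0.28·π_1 + 0.2·π_2 + 0.24·π_3 + 0.28·π_4
π_2 = 0.28·π_1 + 0.24·π_2 + 0.24·π_3 + 0.28·π_4
π_3 = 0.16·π_1 + 0.16·π_2 + 0.36·π_3 + 0.24·π_4
Solving with the normalization constraint gives π = (0.2501, 0.2605, 0.2263, 0.2631).
So the stationary probability of Brand C is 0.2631.

0.2631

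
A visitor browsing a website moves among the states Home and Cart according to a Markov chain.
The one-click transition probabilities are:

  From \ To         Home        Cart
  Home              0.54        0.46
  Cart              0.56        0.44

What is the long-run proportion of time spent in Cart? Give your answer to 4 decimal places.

0.4510

Let the stationary distribution be π with π = πP and π_1 + π_2 = 1.
π_1 = 0.54·π_1 + 0.56·π_2
Solving with the normalization constraint gives π = (0.5490, 0.4510).
So the stationary probability of Cart is 0.4510.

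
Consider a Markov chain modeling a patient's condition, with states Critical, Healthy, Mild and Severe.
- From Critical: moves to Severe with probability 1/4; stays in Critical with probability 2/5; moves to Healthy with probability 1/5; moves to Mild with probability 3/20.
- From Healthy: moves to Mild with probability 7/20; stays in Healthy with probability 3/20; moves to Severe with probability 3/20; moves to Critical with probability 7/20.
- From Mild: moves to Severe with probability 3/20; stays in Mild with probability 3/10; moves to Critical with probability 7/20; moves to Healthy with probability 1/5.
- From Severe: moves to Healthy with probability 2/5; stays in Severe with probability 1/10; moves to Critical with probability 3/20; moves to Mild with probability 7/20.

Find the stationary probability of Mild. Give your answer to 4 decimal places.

Let the stationary distribution be π with π = πP and π_1 + π_2 + π_3 + π_4 = 1.
π_1 = 0.4·π_1 + 0.35·π_2 + 0.35·π_3 + 0.15·π_4
π_2 = 0.2·π_1 + 0.15·π_2 + 0.2·π_3 + 0.4·π_4
π_3 = 0.15·π_1 + 0.35·π_2 + 0.3·π_3 + 0.35·π_4
Solving with the normalization constraint gives π = (0.3317, 0.2237, 0.2702, 0.1744).
So the stationary probability of Mild is 0.2702.

0.2702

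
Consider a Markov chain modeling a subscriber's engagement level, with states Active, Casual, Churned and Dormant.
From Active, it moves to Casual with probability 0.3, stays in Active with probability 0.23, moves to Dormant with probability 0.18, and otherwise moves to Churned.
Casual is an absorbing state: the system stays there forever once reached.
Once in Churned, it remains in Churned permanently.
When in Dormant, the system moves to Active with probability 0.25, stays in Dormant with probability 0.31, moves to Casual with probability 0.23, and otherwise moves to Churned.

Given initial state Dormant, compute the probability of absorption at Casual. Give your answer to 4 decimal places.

Let h(s) be the probability of absorption at Casual starting from transient state s. Then h(Casual) = 1 and h(Churned) = 0. By first-step analysis:
h(Active) = 0.23·h(Active) + 0.3·1 + 0.29·0 + 0.18·h(Dormant)
h(Dormant) = 0.25·h(Active) + 0.23·1 + 0.21·0 + 0.31·h(Dormant)
Solving: h(Active) = 0.5108, h(Dormant) = 0.5184.
Starting from Dormant, the probability is 0.5184.

0.5184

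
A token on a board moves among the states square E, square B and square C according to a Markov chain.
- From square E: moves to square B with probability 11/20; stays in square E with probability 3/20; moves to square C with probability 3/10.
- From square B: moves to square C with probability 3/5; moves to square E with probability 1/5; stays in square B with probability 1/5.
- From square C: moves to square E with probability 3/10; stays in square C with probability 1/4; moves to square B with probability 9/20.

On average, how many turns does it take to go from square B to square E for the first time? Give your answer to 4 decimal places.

Let t(s) be the expected number of turns to first reach square E from state s, with t(square E) = 0. Conditioning on the first turn:
t(square B) = 1 + 0.2·t(square B) + 0.6·t(square C)
t(square C) = 1 + 0.45·t(square B) + 0.25·t(square C)
Solving: t(square B) = 4.0909, t(square C) = 3.7879.
Expected turns from square B to square E: 4.0909.

4.0909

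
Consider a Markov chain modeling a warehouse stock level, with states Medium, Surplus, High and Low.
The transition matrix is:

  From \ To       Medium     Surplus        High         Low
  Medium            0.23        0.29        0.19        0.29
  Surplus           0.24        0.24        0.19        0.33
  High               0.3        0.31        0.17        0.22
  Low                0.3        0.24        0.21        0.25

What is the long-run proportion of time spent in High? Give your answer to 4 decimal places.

Let the stationary distribution be π with π = πP and π_1 + π_2 + π_3 + π_4 = 1.
π_1 = 0.23·π_1 + 0.24·π_2 + 0.3·π_3 + 0.3·π_4
π_2 = 0.29·π_1 + 0.24·π_2 + 0.31·π_3 + 0.24·π_4
π_3 = 0.19·π_1 + 0.19·π_2 + 0.17·π_3 + 0.21·π_4
Solving with the normalization constraint gives π = (0.2654, 0.2667, 0.1917, 0.2762).
So the stationary probability of High is 0.1917.

0.1917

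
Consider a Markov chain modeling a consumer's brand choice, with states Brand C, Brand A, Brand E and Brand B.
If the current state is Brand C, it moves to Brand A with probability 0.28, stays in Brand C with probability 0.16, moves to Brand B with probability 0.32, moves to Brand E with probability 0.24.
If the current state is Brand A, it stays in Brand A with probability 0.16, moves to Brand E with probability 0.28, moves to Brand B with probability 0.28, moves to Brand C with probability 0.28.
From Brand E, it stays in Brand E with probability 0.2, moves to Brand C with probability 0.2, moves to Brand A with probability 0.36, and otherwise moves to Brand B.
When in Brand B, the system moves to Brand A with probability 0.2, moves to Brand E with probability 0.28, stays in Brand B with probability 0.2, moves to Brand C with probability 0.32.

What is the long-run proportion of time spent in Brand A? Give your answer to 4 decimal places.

0.2494

Let the stationary distribution be π with π = πP and π_1 + π_2 + π_3 + π_4 = 1.
π_1 = 0.16·π_1 + 0.28·π_2 + 0.2·π_3 + 0.32·π_4
π_2 = 0.28·π_1 + 0.16·π_2 + 0.36·π_3 + 0.2·π_4
π_3 = 0.24·π_1 + 0.28·π_2 + 0.2·π_3 + 0.28·π_4
Solving with the normalization constraint gives π = (0.2414, 0.2494, 0.2503, 0.2589).
So the stationary probability of Brand A is 0.2494.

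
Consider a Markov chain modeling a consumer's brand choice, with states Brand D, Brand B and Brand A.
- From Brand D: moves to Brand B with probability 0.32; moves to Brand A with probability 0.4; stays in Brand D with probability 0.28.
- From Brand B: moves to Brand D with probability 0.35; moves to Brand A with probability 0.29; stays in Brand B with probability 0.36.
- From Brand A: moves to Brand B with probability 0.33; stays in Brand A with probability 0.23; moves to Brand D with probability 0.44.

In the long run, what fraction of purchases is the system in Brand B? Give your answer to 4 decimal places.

Let the stationary distribution be π with π = πP and π_1 + π_2 + π_3 = 1.
π_1 = 0.28·π_1 + 0.35·π_2 + 0.44·π_3
π_2 = 0.32·π_1 + 0.36·π_2 + 0.33·π_3
Solving with the normalization constraint gives π = (0.3532, 0.3366, 0.3102).
So the stationary probability of Brand B is 0.3366.

0.3366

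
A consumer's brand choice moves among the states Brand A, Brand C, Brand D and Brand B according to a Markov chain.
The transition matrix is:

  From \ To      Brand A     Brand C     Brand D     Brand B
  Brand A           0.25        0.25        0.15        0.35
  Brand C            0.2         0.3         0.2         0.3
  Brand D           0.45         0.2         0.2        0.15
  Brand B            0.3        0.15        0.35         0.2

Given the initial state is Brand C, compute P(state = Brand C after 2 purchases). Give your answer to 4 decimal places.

0.2250

Propagate the distribution vector 2 purchases from Brand C.
After 0 purchases: (0.0000, 1.0000, 0.0000, 0.0000)
After 1 purchase: (0.2000, 0.3000, 0.2000, 0.3000)
After 2 purchases: (0.2900, 0.2250, 0.2350, 0.2500)
P(in Brand C after 2 purchases) = 0.2250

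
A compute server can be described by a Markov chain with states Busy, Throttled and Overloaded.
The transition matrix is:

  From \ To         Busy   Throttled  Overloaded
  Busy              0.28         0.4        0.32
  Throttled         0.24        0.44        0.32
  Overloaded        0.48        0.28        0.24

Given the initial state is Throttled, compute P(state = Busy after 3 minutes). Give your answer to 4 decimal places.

0.3237

Propagate the distribution vector 3 minutes from Throttled.
After 0 minutes: (0.0000, 1.0000, 0.0000)
After 1 minute: (0.2400, 0.4400, 0.3200)
After 2 minutes: (0.3264, 0.3792, 0.2944)
After 3 minutes: (0.3237, 0.3798, 0.2964)
P(in Busy after 3 minutes) = 0.3237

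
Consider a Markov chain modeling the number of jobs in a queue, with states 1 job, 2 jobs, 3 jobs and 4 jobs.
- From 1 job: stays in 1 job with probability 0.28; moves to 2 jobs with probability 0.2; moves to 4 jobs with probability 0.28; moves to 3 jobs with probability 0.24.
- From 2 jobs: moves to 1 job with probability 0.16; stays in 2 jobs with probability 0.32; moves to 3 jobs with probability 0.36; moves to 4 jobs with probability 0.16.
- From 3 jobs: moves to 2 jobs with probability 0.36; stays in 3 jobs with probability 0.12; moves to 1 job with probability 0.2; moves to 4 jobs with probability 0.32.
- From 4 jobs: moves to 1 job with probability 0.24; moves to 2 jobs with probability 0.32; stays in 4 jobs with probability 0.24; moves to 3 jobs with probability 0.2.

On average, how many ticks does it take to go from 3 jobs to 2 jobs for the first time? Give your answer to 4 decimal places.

Let t(s) be the expected number of ticks to first reach 2 jobs from state s, with t(2 jobs) = 0. Conditioning on the first tick:
t(1 job) = 1 + 0.28·t(1 job) + 0.24·t(3 jobs) + 0.28·t(4 jobs)
t(3 jobs) = 1 + 0.2·t(1 job) + 0.12·t(3 jobs) + 0.32·t(4 jobs)
t(4 jobs) = 1 + 0.24·t(1 job) + 0.2·t(3 jobs) + 0.24·t(4 jobs)
Solving: t(1 job) = 3.7601, t(3 jobs) = 3.2082, t(4 jobs) = 3.3474.
Expected ticks from 3 jobs to 2 jobs: 3.2082.

3.2082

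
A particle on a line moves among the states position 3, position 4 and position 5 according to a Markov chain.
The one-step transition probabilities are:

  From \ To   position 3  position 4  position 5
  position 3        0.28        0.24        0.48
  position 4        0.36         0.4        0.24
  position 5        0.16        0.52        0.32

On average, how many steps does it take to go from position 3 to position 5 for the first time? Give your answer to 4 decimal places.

Let t(s) be the expected number of steps to first reach position 5 from state s, with t(position 5) = 0. Conditioning on the first step:
t(position 3) = 1 + 0.28·t(position 3) + 0.24·t(position 4)
t(position 4) = 1 + 0.36·t(position 3) + 0.4·t(position 4)
Solving: t(position 3) = 2.4306, t(position 4) = 3.1250.
Expected steps from position 3 to position 5: 2.4306.

2.4306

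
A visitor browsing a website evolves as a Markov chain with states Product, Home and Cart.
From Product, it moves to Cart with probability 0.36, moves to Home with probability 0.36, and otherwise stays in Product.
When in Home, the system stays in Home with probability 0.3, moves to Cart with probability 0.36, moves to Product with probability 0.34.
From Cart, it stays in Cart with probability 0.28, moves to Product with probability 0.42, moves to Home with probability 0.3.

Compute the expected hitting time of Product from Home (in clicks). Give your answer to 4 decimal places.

2.7273

Let t(s) be the expected number of clicks to first reach Product from state s, with t(Product) = 0. Conditioning on the first click:
t(Home) = 1 + 0.3·t(Home) + 0.36·t(Cart)
t(Cart) = 1 + 0.3·t(Home) + 0.28·t(Cart)
Solving: t(Home) = 2.7273, t(Cart) = 2.5253.
Expected clicks from Home to Product: 2.7273.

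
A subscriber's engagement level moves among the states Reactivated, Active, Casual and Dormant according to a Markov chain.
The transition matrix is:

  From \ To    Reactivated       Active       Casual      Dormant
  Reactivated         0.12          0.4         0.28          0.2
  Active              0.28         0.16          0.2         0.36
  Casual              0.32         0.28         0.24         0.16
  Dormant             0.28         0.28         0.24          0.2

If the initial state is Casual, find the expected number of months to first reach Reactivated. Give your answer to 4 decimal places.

3.3195

Let t(s) be the expected number of months to first reach Reactivated from state s, with t(Reactivated) = 0. Conditioning on the first month:
t(Active) = 1 + 0.16·t(Active) + 0.2·t(Casual) + 0.36·t(Dormant)
t(Casual) = 1 + 0.28·t(Active) + 0.24·t(Casual) + 0.16·t(Dormant)
t(Dormant) = 1 + 0.28·t(Active) + 0.24·t(Casual) + 0.2·t(Dormant)
Solving: t(Active) = 3.4628, t(Casual) = 3.3195, t(Dormant) = 3.4578.
Expected months from Casual to Reactivated: 3.3195.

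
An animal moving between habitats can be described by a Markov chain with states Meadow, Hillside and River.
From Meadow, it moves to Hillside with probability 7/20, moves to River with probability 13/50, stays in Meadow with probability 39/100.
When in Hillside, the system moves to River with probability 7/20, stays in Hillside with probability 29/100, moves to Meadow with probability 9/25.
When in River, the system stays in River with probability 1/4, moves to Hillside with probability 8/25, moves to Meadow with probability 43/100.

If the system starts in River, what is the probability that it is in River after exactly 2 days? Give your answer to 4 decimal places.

0.2863

Sum over the intermediate state after 1 day:
P = P(River→Meadow)·P(Meadow→River) + P(River→Hillside)·P(Hillside→River) + P(River→River)·P(River→River)
  = 0.43×0.26 + 0.32×0.35 + 0.25×0.25
  = 0.1118 + 0.1120 + 0.0625 = 0.2863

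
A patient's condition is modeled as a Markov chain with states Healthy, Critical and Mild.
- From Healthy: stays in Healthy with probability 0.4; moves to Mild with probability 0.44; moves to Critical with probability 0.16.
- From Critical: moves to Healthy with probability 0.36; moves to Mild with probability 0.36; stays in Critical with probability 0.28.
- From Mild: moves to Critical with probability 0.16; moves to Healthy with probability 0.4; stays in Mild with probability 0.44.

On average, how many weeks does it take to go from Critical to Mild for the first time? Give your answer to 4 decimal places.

2.5641

Let t(s) be the expected number of weeks to first reach Mild from state s, with t(Mild) = 0. Conditioning on the first week:
t(Healthy) = 1 + 0.4·t(Healthy) + 0.16·t(Critical)
t(Critical) = 1 + 0.36·t(Healthy) + 0.28·t(Critical)
Solving: t(Healthy) = 2.3504, t(Critical) = 2.5641.
Expected weeks from Critical to Mild: 2.5641.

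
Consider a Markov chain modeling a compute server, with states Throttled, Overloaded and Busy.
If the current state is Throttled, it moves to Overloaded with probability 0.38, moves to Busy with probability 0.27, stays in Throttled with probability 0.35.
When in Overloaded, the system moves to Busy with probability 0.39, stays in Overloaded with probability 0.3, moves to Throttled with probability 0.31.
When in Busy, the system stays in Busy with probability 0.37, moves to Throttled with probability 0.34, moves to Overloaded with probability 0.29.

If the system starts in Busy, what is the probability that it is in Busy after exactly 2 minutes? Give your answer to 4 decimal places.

Sum over the intermediate state after 1 minute:
P = P(Busy→Throttled)·P(Throttled→Busy) + P(Busy→Overloaded)·P(Overloaded→Busy) + P(Busy→Busy)·P(Busy→Busy)
  = 0.34×0.27 + 0.29×0.39 + 0.37×0.37
  = 0.0918 + 0.1131 + 0.1369 = 0.3418

0.3418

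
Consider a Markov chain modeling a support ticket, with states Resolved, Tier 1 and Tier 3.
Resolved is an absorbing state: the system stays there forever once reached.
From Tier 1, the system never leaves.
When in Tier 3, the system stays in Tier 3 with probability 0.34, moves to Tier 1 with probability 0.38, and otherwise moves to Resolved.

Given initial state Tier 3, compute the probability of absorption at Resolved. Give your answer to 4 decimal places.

Let h(s) be the probability of absorption at Resolved starting from transient state s. Then h(Resolved) = 1 and h(Tier 1) = 0. By first-step analysis:
h(Tier 3) = 0.28·1 + 0.38·0 + 0.34·h(Tier 3)
Solving: h(Tier 3) = 0.4242.
Starting from Tier 3, the probability is 0.4242.

0.4242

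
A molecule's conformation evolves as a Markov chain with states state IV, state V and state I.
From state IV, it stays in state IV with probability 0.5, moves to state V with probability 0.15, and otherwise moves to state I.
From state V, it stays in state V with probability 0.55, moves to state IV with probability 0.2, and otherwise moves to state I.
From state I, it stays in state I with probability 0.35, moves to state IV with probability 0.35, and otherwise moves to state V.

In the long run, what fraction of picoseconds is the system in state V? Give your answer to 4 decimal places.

0.3293

Let the stationary distribution be π with π = πP and π_1 + π_2 + π_3 = 1.
π_1 = 0.5·π_1 + 0.2·π_2 + 0.35·π_3
π_2 = 0.15·π_1 + 0.55·π_2 + 0.3·π_3
Solving with the normalization constraint gives π = (0.3537, 0.3293, 0.3171).
So the stationary probability of state V is 0.3293.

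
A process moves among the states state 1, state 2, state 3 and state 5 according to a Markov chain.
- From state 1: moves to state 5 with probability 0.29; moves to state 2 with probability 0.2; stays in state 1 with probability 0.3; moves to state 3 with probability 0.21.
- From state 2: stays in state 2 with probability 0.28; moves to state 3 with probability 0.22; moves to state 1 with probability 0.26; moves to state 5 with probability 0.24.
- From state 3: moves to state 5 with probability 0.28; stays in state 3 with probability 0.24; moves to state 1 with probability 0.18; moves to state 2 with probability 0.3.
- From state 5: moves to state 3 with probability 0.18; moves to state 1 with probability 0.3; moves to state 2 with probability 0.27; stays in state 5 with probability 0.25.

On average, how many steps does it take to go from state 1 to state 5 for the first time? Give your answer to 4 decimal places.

3.6265

Let t(s) be the expected number of steps to first reach state 5 from state s, with t(state 5) = 0. Conditioning on the first step:
t(state 1) = 1 + 0.3·t(state 1) + 0.2·t(state 2) + 0.21·t(state 3)
t(state 2) = 1 + 0.26·t(state 1) + 0.28·t(state 2) + 0.22·t(state 3)
t(state 3) = 1 + 0.18·t(state 1) + 0.3·t(state 2) + 0.24·t(state 3)
Solving: t(state 1) = 3.6265, t(state 2) = 3.8242, t(state 3) = 3.6842.
Expected steps from state 1 to state 5: 3.6265.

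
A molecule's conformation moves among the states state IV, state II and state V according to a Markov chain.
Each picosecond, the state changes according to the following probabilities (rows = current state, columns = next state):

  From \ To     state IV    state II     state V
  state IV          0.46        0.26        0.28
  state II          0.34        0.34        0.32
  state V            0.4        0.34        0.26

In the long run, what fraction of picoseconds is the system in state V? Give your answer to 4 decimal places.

0.2866

Let the stationary distribution be π with π = πP and π_1 + π_2 + π_3 = 1.
π_1 = 0.46·π_1 + 0.34·π_2 + 0.4·π_3
π_2 = 0.26·π_1 + 0.34·π_2 + 0.34·π_3
Solving with the normalization constraint gives π = (0.4059, 0.3075, 0.2866).
So the stationary probability of state V is 0.2866.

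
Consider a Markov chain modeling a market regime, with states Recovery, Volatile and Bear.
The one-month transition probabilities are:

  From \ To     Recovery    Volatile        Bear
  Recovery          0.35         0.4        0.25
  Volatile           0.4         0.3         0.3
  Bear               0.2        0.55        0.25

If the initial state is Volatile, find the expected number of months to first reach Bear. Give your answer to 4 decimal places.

3.5593

Let t(s) be the expected number of months to first reach Bear from state s, with t(Bear) = 0. Conditioning on the first month:
t(Recovery) = 1 + 0.35·t(Recovery) + 0.4·t(Volatile)
t(Volatile) = 1 + 0.4·t(Recovery) + 0.3·t(Volatile)
Solving: t(Recovery) = 3.7288, t(Volatile) = 3.5593.
Expected months from Volatile to Bear: 3.5593.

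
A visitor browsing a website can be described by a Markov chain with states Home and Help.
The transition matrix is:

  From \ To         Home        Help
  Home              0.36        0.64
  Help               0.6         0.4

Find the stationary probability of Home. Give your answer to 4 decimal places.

0.4839

Let the stationary distribution be π with π = πP and π_1 + π_2 = 1.
π_1 = 0.36·π_1 + 0.6·π_2
Solving with the normalization constraint gives π = (0.4839, 0.5161).
So the stationary probability of Home is 0.4839.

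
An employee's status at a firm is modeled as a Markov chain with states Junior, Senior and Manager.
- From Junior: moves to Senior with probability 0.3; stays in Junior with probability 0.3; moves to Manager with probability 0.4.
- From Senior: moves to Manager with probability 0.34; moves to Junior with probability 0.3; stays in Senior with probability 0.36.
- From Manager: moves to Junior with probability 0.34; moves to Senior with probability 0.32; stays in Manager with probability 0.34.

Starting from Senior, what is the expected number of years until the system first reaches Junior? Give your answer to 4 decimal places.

3.1888

Let t(s) be the expected number of years to first reach Junior from state s, with t(Junior) = 0. Conditioning on the first year:
t(Senior) = 1 + 0.36·t(Senior) + 0.34·t(Manager)
t(Manager) = 1 + 0.32·t(Senior) + 0.34·t(Manager)
Solving: t(Senior) = 3.1888, t(Manager) = 3.0612.
Expected years from Senior to Junior: 3.1888.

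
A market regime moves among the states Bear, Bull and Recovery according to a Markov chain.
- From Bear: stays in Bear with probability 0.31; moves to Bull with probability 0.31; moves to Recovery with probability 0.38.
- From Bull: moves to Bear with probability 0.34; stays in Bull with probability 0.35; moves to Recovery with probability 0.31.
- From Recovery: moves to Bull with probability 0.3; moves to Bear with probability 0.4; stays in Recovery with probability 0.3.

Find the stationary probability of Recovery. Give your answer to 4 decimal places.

0.3311

Let the stationary distribution be π with π = πP and π_1 + π_2 + π_3 = 1.
π_1 = 0.31·π_1 + 0.34·π_2 + 0.4·π_3
π_2 = 0.31·π_1 + 0.35·π_2 + 0.3·π_3
Solving with the normalization constraint gives π = (0.3494, 0.3195, 0.3311).
So the stationary probability of Recovery is 0.3311.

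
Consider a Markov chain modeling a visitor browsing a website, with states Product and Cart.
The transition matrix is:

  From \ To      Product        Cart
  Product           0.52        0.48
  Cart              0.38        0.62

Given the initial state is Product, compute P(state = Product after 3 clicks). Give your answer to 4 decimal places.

Propagate the distribution vector 3 clicks from Product.
After 0 clicks: (1.0000, 0.0000)
After 1 click: (0.5200, 0.4800)
After 2 clicks: (0.4528, 0.5472)
After 3 clicks: (0.4434, 0.5566)
P(in Product after 3 clicks) = 0.4434

0.4434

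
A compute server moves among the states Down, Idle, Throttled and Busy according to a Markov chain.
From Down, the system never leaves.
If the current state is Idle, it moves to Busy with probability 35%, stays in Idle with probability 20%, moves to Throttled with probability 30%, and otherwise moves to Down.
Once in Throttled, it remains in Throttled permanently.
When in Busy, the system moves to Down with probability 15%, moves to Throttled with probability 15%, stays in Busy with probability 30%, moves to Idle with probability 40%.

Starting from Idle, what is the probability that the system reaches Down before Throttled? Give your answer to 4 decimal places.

0.3750

Let h(s) be the probability of absorption at Down starting from transient state s. Then h(Down) = 1 and h(Throttled) = 0. By first-step analysis:
h(Idle) = 0.15·1 + 0.2·h(Idle) + 0.3·0 + 0.35·h(Busy)
h(Busy) = 0.15·1 + 0.4·h(Idle) + 0.15·0 + 0.3·h(Busy)
Solving: h(Idle) = 0.3750, h(Busy) = 0.4286.
Starting from Idle, the probability is 0.3750.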